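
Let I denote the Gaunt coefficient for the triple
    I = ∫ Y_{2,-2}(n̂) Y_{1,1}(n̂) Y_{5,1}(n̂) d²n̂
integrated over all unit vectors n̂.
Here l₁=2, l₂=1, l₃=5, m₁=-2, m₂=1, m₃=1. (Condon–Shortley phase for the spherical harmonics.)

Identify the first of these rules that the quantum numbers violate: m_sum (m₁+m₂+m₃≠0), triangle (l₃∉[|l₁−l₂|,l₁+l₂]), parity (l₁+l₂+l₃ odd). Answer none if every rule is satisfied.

triangle

Σmᵢ = 0  ✓
l₃∈[|l₁−l₂|,l₁+l₂]=[1,3], have l₃=5  ✗
Σlᵢ = 8 ⇒ even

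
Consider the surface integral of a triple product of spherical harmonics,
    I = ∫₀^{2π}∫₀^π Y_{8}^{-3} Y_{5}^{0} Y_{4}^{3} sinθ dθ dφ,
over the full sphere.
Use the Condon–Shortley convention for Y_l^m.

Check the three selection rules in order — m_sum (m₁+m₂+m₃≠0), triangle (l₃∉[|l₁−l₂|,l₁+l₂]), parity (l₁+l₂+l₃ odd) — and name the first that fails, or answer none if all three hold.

parity

azimuthal sum: -3 + 0 + 3 = 0  ✓
3 ≤ 4 ≤ 13 (triangle on l)  ✓
L = 8 + 5 + 4 = 17 (odd)  ✗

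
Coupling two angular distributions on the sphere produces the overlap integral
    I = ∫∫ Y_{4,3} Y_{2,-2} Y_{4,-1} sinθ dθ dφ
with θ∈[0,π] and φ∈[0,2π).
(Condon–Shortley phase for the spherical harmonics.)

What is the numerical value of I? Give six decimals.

Rules hold: Σm=0, L=10 even, 2≤4≤6.
N = 9·5·9 = 405
Δ = 2!·6!·2!/11! = 1/13860
Racah Σ t=0..2: t=0:+1/192 t=1:−1/36 t=2:+1/192 = -5/288
⇒ 3j(4 2 4; 0 0 0)² = 20/693, sgn -1
Racah Σ t=0..0: t=0:+1/480 = 1/480
⇒ 3j(4 2 4; 3 -2 -1)² = 3/110, sgn -1
4πI² = N·(3j₀)²·(3jₘ)² = 270/847
I = +1·√(0.318772/4π) = 0.15927046

0.159270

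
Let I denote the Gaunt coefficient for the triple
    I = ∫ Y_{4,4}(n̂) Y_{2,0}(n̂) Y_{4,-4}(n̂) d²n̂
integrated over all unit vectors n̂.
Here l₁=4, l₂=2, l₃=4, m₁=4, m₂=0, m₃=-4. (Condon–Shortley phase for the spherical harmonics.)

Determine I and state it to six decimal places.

Checks pass: Σm=0; 10 even; l₃=4∈[2,6].
(2·4+1)(2·2+1)(2·4+1) = 405
Δ: 2! 6! 2! / 11! → 1/13860
sum: t=0:+1/192 t=1:−1/36 t=2:+1/192 = -5/288
3j²(4 2 4; 0 0 0) = Δ·Π!·Σ² = 20/693  (sign -1)
sum: t=0:+1/2880 = 1/2880
3j²(4 2 4; 4 0 -4) = Δ·Π!·Σ² = 28/495  (sign +1)
combine: 4πI² = 405·20/693·28/495 = 80/121
take √, sign -1: I = -0.22937568

-0.229376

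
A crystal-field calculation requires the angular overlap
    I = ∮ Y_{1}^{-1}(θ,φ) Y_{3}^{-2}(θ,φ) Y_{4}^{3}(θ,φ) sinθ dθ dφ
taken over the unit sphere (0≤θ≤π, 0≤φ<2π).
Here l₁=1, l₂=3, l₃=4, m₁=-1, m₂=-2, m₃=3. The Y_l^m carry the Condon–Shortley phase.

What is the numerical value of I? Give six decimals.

Checks pass: Σm=0; 8 even; l₃=4∈[2,4].
(2·1+1)(2·3+1)(2·4+1) = 189
Δ: 0! 2! 6! / 9! → 1/252
sum: t=0:+1/36 = 1/36
3j²(1 3 4; 0 0 0) = Δ·Π!·Σ² = 4/63  (sign +1)
sum: t=0:+1/240 = 1/240
3j²(1 3 4; -1 -2 3) = Δ·Π!·Σ² = 1/12  (sign -1)
combine: 4πI² = 189·4/63·1/12 = 1/1
take √, sign -1: I = -0.28209479

-0.282095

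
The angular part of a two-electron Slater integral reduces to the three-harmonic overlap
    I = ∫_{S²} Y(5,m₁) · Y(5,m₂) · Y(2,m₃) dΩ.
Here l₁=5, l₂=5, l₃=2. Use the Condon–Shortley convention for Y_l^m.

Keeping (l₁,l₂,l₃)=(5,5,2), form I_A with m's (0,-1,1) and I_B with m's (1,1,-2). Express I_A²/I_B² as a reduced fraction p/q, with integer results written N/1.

Shared (l₁,l₂,l₃)=(5,5,2): N and (l;000)² cancel in I_A²/I_B².
A: Δ = 8!·2!·2!/13! = 1/38610; Racah Σ t=3..4: t=3:−1/1440 t=4:+1/1152 = 1/5760; ⇒ 3j(5 5 2; 0 -1 1)² = 1/858, sgn -1
B: Δ = 8!·2!·2!/13! = 1/38610; Racah Σ t=4..4: t=4:+1/2304 = 1/2304; ⇒ 3j(5 5 2; 1 1 -2)² = 5/143, sgn +1
I_A²/I_B² = (1/858)/(5/143) = 1/30

1/30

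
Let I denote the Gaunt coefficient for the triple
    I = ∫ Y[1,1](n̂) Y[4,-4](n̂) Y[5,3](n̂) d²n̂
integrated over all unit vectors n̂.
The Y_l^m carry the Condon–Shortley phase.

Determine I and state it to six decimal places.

m-sum 0 ✓  L=10 even ✓  3≤5≤5 ✓
Π(2lᵢ+1) = 3×9×11 = 297
triangle coeff Δ(1,4,5) = 1/495
Σ_t [0,0]: t=0:+1/576 = 1/576
(3j)²=5/99 [(1 4 5; 0 0 0)], sign=-1
Σ_t [0,0]: t=0:+1/80640 = 1/80640
(3j)²=1/495 [(1 4 5; 1 -4 3)], sign=+1
⇒ 4πI² = 1/33
I = (-1)√(1/33/(4π)) = -0.04910640

-0.049106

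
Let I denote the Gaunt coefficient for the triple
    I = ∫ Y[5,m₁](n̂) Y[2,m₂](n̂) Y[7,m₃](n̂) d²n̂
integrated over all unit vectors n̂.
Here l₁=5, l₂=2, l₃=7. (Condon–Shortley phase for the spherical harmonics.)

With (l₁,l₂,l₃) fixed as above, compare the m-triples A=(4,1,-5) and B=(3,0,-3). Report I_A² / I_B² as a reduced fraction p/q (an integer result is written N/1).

44/27

l's match ⇒ only the (l;m) 3-j factors differ between A and B.
A: triangle coeff Δ(5,2,7) = 1/15015; Σ_t [0,0]: t=0:+1/2177280 = 1/2177280; (3j)²=8/273 [(5 2 7; 4 1 -5)], sign=+1
B: triangle coeff Δ(5,2,7) = 1/15015; Σ_t [0,0]: t=0:+1/322560 = 1/322560; (3j)²=18/1001 [(5 2 7; 3 0 -3)], sign=+1
I_A²/I_B² = (8/273)/(18/1001) = 44/27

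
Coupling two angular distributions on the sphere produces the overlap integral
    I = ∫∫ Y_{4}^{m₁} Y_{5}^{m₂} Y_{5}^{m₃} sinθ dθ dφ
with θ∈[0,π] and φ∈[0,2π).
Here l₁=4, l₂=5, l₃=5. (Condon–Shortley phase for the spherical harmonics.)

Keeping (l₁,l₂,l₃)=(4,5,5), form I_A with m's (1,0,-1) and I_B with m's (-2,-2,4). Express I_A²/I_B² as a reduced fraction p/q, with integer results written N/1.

Same 4,5,5: normalisation and zero-m 3j drop out of the ratio.
A: Δ: 4! 4! 6! / 15! → 1/3153150; sum: t=0:+1/17280 t=1:−1/1152 t=2:+1/864 t=3:−1/6912 = 7/34560; 3j²(4 5 5; 1 0 -1) = Δ·Π!·Σ² = 1/429  (sign +1)
B: Δ: 4! 4! 6! / 15! → 1/3153150; sum: t=2:+1/11520 t=3:−1/25920 = 1/20736; 3j²(4 5 5; -2 -2 4) = Δ·Π!·Σ² = 5/429  (sign -1)
I_A²/I_B² = (1/429)/(5/429) = 1/5

1/5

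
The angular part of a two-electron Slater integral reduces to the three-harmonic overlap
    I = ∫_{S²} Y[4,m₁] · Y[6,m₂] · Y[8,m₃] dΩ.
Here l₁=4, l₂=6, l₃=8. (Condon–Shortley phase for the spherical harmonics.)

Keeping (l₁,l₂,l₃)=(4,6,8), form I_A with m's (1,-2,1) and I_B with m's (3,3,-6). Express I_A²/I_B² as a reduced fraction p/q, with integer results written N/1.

Same 4,6,8: normalisation and zero-m 3j drop out of the ratio.
A: Δ: 2! 6! 10! / 19! → 1/23279256; sum: t=0:+1/1244160 t=1:−1/1451520 t=2:+1/19353600 = 29/174182400; 3j²(4 6 8; 1 -2 1) = Δ·Π!·Σ² = 841/554268  (sign -1)
B: Δ: 2! 6! 10! / 19! → 1/23279256; sum: t=0:+1/87091200 t=1:−1/58060800 = -1/174182400; 3j²(4 6 8; 3 3 -6) = Δ·Π!·Σ² = 7/2584  (sign -1)
I_A²/I_B² = (841/554268)/(7/2584) = 1682/3003

1682/3003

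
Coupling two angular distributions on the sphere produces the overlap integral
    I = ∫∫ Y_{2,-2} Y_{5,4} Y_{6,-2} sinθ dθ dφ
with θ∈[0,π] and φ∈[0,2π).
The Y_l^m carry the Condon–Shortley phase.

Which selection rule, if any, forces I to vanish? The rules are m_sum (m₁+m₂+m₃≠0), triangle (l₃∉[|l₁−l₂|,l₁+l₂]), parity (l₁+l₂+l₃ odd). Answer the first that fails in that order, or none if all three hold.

Σmᵢ = 0  ✓
l₃∈[|l₁−l₂|,l₁+l₂]=[3,7], have l₃=6  ✓
Σlᵢ = 13 ⇒ odd  ✗

parity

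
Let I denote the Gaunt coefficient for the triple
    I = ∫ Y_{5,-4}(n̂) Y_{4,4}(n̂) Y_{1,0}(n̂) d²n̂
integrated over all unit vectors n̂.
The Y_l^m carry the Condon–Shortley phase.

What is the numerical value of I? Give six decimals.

0.147319

Rules hold: Σm=0, L=10 even, 1≤1≤9.
N = 11·9·3 = 297
Δ = 8!·2!·0!/11! = 1/495
Racah Σ t=4..4: t=4:+1/576 = 1/576
⇒ 3j(5 4 1; 0 0 0)² = 5/99, sgn -1
Racah Σ t=8..8: t=8:+1/40320 = 1/40320
⇒ 3j(5 4 1; -4 4 0)² = 1/55, sgn -1
4πI² = N·(3j₀)²·(3jₘ)² = 3/11
I = +1·√(0.272727/4π) = 0.14731920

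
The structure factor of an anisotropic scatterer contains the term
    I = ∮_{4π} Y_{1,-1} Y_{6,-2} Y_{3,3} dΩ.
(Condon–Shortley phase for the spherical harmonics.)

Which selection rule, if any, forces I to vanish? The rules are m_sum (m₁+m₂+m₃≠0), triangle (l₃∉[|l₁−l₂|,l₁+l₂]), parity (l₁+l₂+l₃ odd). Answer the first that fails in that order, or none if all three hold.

m₁+m₂+m₃ = -1 − 2 + 3 = 0  ✓
triangle: |1−6|=5 ≤ l₃=3 ≤ 1+6=7  ✗
parity: l₁+l₂+l₃ = 10 is even

triangle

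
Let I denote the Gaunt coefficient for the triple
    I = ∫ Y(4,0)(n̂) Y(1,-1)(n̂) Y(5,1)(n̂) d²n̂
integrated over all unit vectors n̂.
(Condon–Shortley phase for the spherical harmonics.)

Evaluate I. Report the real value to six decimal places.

m-sum 0 ✓  L=10 even ✓  3≤5≤5 ✓
Π(2lᵢ+1) = 9×3×11 = 297
triangle coeff Δ(4,1,5) = 1/495
Σ_t [0,0]: t=0:+1/576 = 1/576
(3j)²=5/99 [(4 1 5; 0 0 0)], sign=-1
Σ_t [0,0]: t=0:+1/1152 = 1/1152
(3j)²=1/33 [(4 1 5; 0 -1 1)], sign=+1
⇒ 4πI² = 5/11
I = (-1)√(5/11/(4π)) = -0.19018827

-0.190188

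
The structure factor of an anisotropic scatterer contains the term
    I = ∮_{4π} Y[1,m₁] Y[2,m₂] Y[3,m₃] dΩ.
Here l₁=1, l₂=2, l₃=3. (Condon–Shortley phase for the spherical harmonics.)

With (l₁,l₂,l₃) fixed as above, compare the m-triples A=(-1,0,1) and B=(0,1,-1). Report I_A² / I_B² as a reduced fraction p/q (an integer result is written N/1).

3/4

l's match ⇒ only the (l;m) 3-j factors differ between A and B.
A: triangle coeff Δ(1,2,3) = 1/105; Σ_t [0,0]: t=0:+1/8 = 1/8; (3j)²=2/35 [(1 2 3; -1 0 1)], sign=+1
B: triangle coeff Δ(1,2,3) = 1/105; Σ_t [0,0]: t=0:+1/6 = 1/6; (3j)²=8/105 [(1 2 3; 0 1 -1)], sign=+1
I_A²/I_B² = (2/35)/(8/105) = 3/4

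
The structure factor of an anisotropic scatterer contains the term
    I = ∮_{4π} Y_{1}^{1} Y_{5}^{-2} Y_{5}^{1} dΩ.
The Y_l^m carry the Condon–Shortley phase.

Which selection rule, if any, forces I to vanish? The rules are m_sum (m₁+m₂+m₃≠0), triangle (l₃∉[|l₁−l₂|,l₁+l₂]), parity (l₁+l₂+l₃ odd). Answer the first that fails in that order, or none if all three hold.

parity

azimuthal sum: 1 − 2 + 1 = 0  ✓
4 ≤ 5 ≤ 6 (triangle on l)  ✓
L = 1 + 5 + 5 = 11 (odd)  ✗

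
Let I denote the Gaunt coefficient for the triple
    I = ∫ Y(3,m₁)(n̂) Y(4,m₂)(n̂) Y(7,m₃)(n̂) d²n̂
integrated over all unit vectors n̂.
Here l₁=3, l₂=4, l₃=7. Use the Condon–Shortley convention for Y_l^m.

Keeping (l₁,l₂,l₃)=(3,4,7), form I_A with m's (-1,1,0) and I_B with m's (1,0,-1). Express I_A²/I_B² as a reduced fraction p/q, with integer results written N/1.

l's match ⇒ only the (l;m) 3-j factors differ between A and B.
A: triangle coeff Δ(3,4,7) = 1/45045; Σ_t [0,0]: t=0:+1/34560 = 1/34560; (3j)²=7/429 [(3 4 7; -1 1 0)], sign=-1
B: triangle coeff Δ(3,4,7) = 1/45045; Σ_t [0,0]: t=0:+1/27648 = 1/27648; (3j)²=10/429 [(3 4 7; 1 0 -1)], sign=+1
I_A²/I_B² = (7/429)/(10/429) = 7/10

7/10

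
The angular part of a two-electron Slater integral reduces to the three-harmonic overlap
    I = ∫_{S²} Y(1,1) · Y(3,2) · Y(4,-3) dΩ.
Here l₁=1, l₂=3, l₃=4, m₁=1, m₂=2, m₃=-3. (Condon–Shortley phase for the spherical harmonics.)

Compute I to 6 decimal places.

Rules hold: Σm=0, L=8 even, 2≤4≤4.
N = 3·7·9 = 189
Δ = 0!·2!·6!/9! = 1/252
Racah Σ t=0..0: t=0:+1/36 = 1/36
⇒ 3j(1 3 4; 0 0 0)² = 4/63, sgn +1
Racah Σ t=0..0: t=0:+1/240 = 1/240
⇒ 3j(1 3 4; 1 2 -3)² = 1/12, sgn -1
4πI² = N·(3j₀)²·(3jₘ)² = 1/1
I = -1·√(1/4π) = -0.28209479

-0.282095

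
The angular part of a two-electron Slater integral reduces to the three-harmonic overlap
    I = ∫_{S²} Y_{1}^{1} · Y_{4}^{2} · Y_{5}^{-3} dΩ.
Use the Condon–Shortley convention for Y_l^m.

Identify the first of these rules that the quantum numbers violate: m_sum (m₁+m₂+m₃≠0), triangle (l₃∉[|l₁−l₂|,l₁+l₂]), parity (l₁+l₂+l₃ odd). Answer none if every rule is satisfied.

Σmᵢ = 0  ✓
l₃∈[|l₁−l₂|,l₁+l₂]=[3,5], have l₃=5  ✓
Σlᵢ = 10 ⇒ even  ✓

none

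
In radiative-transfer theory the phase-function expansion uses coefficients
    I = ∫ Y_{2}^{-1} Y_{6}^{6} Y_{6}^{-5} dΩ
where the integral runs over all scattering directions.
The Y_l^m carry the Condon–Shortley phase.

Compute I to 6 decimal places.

0.178412

Checks pass: Σm=0; 14 even; l₃=6∈[4,8].
(2·2+1)(2·6+1)(2·6+1) = 845
Δ: 2! 2! 10! / 15! → 1/90090
sum: t=0:+1/69120 t=1:−1/14400 t=2:+1/69120 = -7/172800
3j²(2 6 6; 0 0 0) = Δ·Π!·Σ² = 14/715  (sign -1)
sum: t=2:+1/7257600 = 1/7257600
3j²(2 6 6; -1 6 -5) = Δ·Π!·Σ² = 11/455  (sign -1)
combine: 4πI² = 845·14/715·11/455 = 2/5
take √, sign +1: I = 0.17841241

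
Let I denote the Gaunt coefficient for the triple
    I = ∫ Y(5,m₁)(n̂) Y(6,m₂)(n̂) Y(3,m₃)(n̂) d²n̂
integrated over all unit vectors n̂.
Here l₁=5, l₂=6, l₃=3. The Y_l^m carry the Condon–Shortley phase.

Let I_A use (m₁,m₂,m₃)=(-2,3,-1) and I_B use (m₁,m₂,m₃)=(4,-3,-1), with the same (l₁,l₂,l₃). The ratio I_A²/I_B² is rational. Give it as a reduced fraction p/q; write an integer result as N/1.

3/4

Same 5,6,3: normalisation and zero-m 3j drop out of the ratio.
A: Δ: 8! 2! 4! / 15! → 1/675675; sum: t=5:−1/34560 t=6:+1/8640 t=7:−1/40320 = 1/16128; 3j²(5 6 3; -2 3 -1) = Δ·Π!·Σ² = 18/1001  (sign +1)
B: Δ: 8! 2! 4! / 15! → 1/675675; sum: t=0:+1/241920 t=1:−1/40320 = -1/48384; 3j²(5 6 3; 4 -3 -1) = Δ·Π!·Σ² = 24/1001  (sign -1)
I_A²/I_B² = (18/1001)/(24/1001) = 3/4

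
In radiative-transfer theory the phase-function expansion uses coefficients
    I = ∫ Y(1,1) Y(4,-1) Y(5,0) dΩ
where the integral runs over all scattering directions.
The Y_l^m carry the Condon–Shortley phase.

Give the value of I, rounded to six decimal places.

Checks pass: Σm=0; 10 even; l₃=5∈[3,5].
(2·1+1)(2·4+1)(2·5+1) = 297
Δ: 0! 2! 8! / 11! → 1/495
sum: t=0:+1/576 = 1/576
3j²(1 4 5; 0 0 0) = Δ·Π!·Σ² = 5/99  (sign -1)
sum: t=0:+1/1440 = 1/1440
3j²(1 4 5; 1 -1 0) = Δ·Π!·Σ² = 2/99  (sign -1)
combine: 4πI² = 297·5/99·2/99 = 10/33
take √, sign +1: I = 0.15528807

0.155288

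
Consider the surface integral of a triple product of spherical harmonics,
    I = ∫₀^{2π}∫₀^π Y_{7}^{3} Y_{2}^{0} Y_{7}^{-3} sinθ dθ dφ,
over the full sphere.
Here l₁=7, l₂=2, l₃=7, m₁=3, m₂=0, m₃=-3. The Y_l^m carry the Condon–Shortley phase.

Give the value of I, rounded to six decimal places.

m-sum 0 ✓  L=16 even ✓  5≤7≤9 ✓
Π(2lᵢ+1) = 15×5×15 = 1125
triangle coeff Δ(7,2,7) = 1/185640
Σ_t [0,2]: t=0:+1/2419200 t=1:−1/518400 t=2:+1/2419200 = -1/907200
(3j)²=56/3315 [(7 2 7; 0 0 0)], sign=+1
Σ_t [0,2]: t=0:+1/3870720 t=1:−1/2177280 t=2:+1/29030400 = -29/174182400
(3j)²=841/185640 [(7 2 7; 3 0 -3)], sign=-1
⇒ 4πI² = 4205/48841
I = (-1)√(4205/48841/(4π)) = -0.08277245

-0.082772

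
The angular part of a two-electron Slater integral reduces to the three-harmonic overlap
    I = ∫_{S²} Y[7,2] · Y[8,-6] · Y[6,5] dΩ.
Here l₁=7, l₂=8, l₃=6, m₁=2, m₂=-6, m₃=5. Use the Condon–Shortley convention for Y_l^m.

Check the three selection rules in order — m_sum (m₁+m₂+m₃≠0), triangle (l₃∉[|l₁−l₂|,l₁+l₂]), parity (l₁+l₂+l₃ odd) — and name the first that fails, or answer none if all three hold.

m_sum

azimuthal sum: 2 − 6 + 5 = 1  ✗
1 ≤ 6 ≤ 15 (triangle on l)
L = 7 + 8 + 6 = 21 (odd)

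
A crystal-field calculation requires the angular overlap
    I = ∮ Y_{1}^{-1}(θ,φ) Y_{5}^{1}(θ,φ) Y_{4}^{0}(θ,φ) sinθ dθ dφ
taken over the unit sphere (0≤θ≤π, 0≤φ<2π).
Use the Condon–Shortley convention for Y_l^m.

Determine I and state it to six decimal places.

-0.190188

m-sum 0 ✓  L=10 even ✓  4≤4≤6 ✓
Π(2lᵢ+1) = 3×11×9 = 297
triangle coeff Δ(1,5,4) = 1/495
Σ_t [1,1]: t=1:−1/576 = -1/576
(3j)²=5/99 [(1 5 4; 0 0 0)], sign=-1
Σ_t [2,2]: t=2:+1/1152 = 1/1152
(3j)²=1/33 [(1 5 4; -1 1 0)], sign=+1
⇒ 4πI² = 5/11
I = (-1)√(5/11/(4π)) = -0.19018827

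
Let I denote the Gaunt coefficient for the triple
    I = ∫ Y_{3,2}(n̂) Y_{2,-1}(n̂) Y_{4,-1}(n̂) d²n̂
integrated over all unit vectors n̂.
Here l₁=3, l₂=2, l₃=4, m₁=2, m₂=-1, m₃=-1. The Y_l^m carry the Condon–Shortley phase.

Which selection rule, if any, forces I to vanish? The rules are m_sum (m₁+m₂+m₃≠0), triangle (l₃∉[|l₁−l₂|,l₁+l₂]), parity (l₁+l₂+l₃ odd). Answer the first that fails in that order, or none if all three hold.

azimuthal sum: 2 − 1 − 1 = 0  ✓
1 ≤ 4 ≤ 5 (triangle on l)  ✓
L = 3 + 2 + 4 = 9 (odd)  ✗

parity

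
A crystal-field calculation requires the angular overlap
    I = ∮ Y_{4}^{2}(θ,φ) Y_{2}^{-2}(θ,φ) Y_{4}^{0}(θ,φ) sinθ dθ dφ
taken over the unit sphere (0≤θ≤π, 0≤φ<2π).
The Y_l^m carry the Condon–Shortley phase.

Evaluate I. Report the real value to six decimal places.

Rules hold: Σm=0, L=10 even, 2≤4≤6.
N = 9·5·9 = 405
Δ = 2!·6!·2!/11! = 1/13860
Racah Σ t=0..2: t=0:+1/192 t=1:−1/36 t=2:+1/192 = -5/288
⇒ 3j(4 2 4; 0 0 0)² = 20/693, sgn -1
Racah Σ t=0..0: t=0:+1/192 = 1/192
⇒ 3j(4 2 4; 2 -2 0)² = 3/77, sgn +1
4πI² = N·(3j₀)²·(3jₘ)² = 2700/5929
I = -1·√(0.455389/4π) = -0.19036462

-0.190365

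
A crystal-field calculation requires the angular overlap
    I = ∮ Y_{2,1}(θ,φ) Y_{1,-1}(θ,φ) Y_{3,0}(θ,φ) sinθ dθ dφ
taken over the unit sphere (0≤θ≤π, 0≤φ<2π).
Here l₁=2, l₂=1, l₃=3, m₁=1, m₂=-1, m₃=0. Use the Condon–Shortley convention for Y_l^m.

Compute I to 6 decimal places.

0.143048

Checks pass: Σm=0; 6 even; l₃=3∈[1,3].
(2·2+1)(2·1+1)(2·3+1) = 105
Δ: 0! 4! 2! / 7! → 1/105
sum: t=0:+1/4 = 1/4
3j²(2 1 3; 0 0 0) = Δ·Π!·Σ² = 3/35  (sign -1)
sum: t=0:+1/12 = 1/12
3j²(2 1 3; 1 -1 0) = Δ·Π!·Σ² = 1/35  (sign -1)
combine: 4πI² = 105·3/35·1/35 = 9/35
take √, sign +1: I = 0.14304817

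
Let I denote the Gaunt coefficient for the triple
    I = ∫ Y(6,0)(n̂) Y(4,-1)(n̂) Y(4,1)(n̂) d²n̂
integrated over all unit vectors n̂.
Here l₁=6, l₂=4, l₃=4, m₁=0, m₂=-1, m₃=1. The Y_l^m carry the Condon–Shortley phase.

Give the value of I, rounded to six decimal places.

Checks pass: Σm=0; 14 even; l₃=4∈[2,10].
(2·6+1)(2·4+1)(2·4+1) = 1053
Δ: 6! 6! 2! / 15! → 1/1261260
sum: t=2:+1/4608 t=3:−1/1296 t=4:+1/4608 = -7/20736
3j²(6 4 4; 0 0 0) = Δ·Π!·Σ² = 20/1287  (sign -1)
sum: t=1:−1/28800 t=2:+1/2304 t=3:−1/2592 = 7/518400
3j²(6 4 4; 0 -1 1) = Δ·Π!·Σ² = 1/25740  (sign -1)
combine: 4πI² = 1053·20/1287·1/25740 = 1/1573
take √, sign +1: I = 0.00711264

0.007113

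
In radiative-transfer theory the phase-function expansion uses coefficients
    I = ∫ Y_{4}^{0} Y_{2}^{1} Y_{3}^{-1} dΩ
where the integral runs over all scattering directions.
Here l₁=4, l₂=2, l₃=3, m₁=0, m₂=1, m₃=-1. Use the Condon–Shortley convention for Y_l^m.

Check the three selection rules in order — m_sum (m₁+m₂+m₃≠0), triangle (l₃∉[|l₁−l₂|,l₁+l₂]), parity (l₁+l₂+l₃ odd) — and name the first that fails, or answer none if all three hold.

m₁+m₂+m₃ = 0 + 1 − 1 = 0  ✓
triangle: |4−2|=2 ≤ l₃=3 ≤ 4+2=6  ✓
parity: l₁+l₂+l₃ = 9 is odd  ✗

parity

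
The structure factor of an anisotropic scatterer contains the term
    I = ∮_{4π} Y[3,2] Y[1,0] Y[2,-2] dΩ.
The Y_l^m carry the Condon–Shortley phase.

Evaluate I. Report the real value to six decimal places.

Checks pass: Σm=0; 6 even; l₃=2∈[2,4].
(2·3+1)(2·1+1)(2·2+1) = 105
Δ: 2! 4! 0! / 7! → 1/105
sum: t=1:−1/4 = -1/4
3j²(3 1 2; 0 0 0) = Δ·Π!·Σ² = 3/35  (sign -1)
sum: t=1:−1/24 = -1/24
3j²(3 1 2; 2 0 -2) = Δ·Π!·Σ² = 1/21  (sign -1)
combine: 4πI² = 105·3/35·1/21 = 3/7
take √, sign +1: I = 0.18467439

0.184674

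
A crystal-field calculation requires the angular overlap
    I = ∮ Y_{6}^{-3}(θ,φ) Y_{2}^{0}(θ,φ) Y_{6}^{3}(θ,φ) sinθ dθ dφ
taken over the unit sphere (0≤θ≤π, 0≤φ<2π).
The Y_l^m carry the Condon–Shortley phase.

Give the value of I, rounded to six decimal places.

m-sum 0 ✓  L=14 even ✓  4≤6≤8 ✓
Π(2lᵢ+1) = 13×5×13 = 845
triangle coeff Δ(6,2,6) = 1/90090
Σ_t [0,2]: t=0:+1/69120 t=1:−1/14400 t=2:+1/69120 = -7/172800
(3j)²=14/715 [(6 2 6; 0 0 0)], sign=-1
Σ_t [0,2]: t=0:+1/1451520 t=1:−1/80640 t=2:+1/120960 = -1/290304
(3j)²=5/2002 [(6 2 6; -3 0 3)], sign=+1
⇒ 4πI² = 5/121
I = (-1)√(5/121/(4π)) = -0.05734392

-0.057344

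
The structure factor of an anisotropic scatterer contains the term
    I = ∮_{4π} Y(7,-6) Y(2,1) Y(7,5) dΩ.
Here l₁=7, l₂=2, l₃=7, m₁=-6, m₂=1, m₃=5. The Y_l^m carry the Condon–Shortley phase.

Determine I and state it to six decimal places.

m-sum 0 ✓  L=16 even ✓  5≤7≤9 ✓
Π(2lᵢ+1) = 15×5×15 = 1125
triangle coeff Δ(7,2,7) = 1/185640
Σ_t [0,2]: t=0:+1/2419200 t=1:−1/518400 t=2:+1/2419200 = -1/907200
(3j)²=56/3315 [(7 2 7; 0 0 0)], sign=+1
Σ_t [1,2]: t=1:−1/958003200 t=2:+1/79833600 = 1/87091200
(3j)²=121/4760 [(7 2 7; -6 1 5)], sign=+1
⇒ 4πI² = 1815/3757
I = (+1)√(1815/3757/(4π)) = 0.19607074

0.196071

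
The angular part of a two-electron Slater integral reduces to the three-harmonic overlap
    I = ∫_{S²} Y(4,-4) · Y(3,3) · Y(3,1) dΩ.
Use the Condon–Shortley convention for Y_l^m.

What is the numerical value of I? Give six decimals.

-0.166198

Checks pass: Σm=0; 10 even; l₃=3∈[1,7].
(2·4+1)(2·3+1)(2·3+1) = 441
Δ: 4! 4! 2! / 11! → 1/34650
sum: t=1:−1/72 t=2:+1/16 t=3:−1/72 = 5/144
3j²(4 3 3; 0 0 0) = Δ·Π!·Σ² = 2/77  (sign -1)
sum: t=4:+1/1152 = 1/1152
3j²(4 3 3; -4 3 1) = Δ·Π!·Σ² = 1/33  (sign +1)
combine: 4πI² = 441·2/77·1/33 = 42/121
take √, sign -1: I = -0.16619847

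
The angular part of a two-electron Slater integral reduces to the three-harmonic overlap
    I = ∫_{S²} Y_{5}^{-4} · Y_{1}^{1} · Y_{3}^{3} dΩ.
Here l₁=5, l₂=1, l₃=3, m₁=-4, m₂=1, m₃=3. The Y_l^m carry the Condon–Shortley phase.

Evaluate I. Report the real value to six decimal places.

0.000000

l₃=3 ∉ [4,6] — triangle fails ⇒ I = 0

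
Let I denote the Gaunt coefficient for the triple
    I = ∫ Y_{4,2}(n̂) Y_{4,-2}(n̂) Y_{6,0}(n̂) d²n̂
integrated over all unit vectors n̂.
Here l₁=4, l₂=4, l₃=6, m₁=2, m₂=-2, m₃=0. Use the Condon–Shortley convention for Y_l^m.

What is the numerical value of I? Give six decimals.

Checks pass: Σm=0; 14 even; l₃=6∈[0,8].
(2·4+1)(2·4+1)(2·6+1) = 1053
Δ: 2! 6! 6! / 15! → 1/1261260
sum: t=0:+1/4608 t=1:−1/1296 t=2:+1/4608 = -7/20736
3j²(4 4 6; 0 0 0) = Δ·Π!·Σ² = 20/1287  (sign -1)
sum: t=0:+1/4608 t=1:−1/14400 t=2:+1/1036800 = 77/518400
3j²(4 4 6; 2 -2 0) = Δ·Π!·Σ² = 11/585  (sign +1)
combine: 4πI² = 1053·20/1287·11/585 = 4/13
take √, sign -1: I = -0.15647804

-0.156478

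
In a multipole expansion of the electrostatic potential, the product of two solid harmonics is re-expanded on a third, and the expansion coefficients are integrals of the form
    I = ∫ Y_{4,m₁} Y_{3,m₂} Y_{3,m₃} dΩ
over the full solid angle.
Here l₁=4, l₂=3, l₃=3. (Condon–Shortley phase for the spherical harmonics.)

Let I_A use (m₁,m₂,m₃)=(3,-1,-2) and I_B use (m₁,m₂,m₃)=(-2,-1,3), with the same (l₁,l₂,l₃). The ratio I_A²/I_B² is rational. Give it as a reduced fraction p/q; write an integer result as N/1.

Same 4,3,3: normalisation and zero-m 3j drop out of the ratio.
A: Δ: 4! 4! 2! / 11! → 1/34650; sum: t=0:+1/288 t=1:−1/144 = -1/288; 3j²(4 3 3; 3 -1 -2) = Δ·Π!·Σ² = 1/99  (sign +1)
B: Δ: 4! 4! 2! / 11! → 1/34650; sum: t=2:+1/192 = 1/192; 3j²(4 3 3; -2 -1 3) = Δ·Π!·Σ² = 3/77  (sign +1)
I_A²/I_B² = (1/99)/(3/77) = 7/27

7/27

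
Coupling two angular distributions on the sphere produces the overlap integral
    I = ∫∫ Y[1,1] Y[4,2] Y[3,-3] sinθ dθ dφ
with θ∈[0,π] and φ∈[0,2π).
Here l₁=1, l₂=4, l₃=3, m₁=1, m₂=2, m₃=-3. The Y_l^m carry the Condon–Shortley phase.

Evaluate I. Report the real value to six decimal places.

m-sum 0 ✓  L=8 even ✓  3≤3≤5 ✓
Π(2lᵢ+1) = 3×9×7 = 189
triangle coeff Δ(1,4,3) = 1/252
Σ_t [1,1]: t=1:−1/36 = -1/36
(3j)²=4/63 [(1 4 3; 0 0 0)], sign=+1
Σ_t [0,0]: t=0:+1/1440 = 1/1440
(3j)²=1/252 [(1 4 3; 1 2 -3)], sign=+1
⇒ 4πI² = 1/21
I = (+1)√(1/21/(4π)) = 0.06155813

0.061558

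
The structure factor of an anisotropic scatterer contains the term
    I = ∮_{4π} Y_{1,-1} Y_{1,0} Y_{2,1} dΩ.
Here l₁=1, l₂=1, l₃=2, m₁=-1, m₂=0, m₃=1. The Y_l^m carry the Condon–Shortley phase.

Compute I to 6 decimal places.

-0.218510

Checks pass: Σm=0; 4 even; l₃=2∈[0,2].
(2·1+1)(2·1+1)(2·2+1) = 45
Δ: 0! 2! 2! / 5! → 1/30
sum: t=0:+1/1 = 1/1
3j²(1 1 2; 0 0 0) = Δ·Π!·Σ² = 2/15  (sign +1)
sum: t=0:+1/2 = 1/2
3j²(1 1 2; -1 0 1) = Δ·Π!·Σ² = 1/10  (sign -1)
combine: 4πI² = 45·2/15·1/10 = 3/5
take √, sign -1: I = -0.21850969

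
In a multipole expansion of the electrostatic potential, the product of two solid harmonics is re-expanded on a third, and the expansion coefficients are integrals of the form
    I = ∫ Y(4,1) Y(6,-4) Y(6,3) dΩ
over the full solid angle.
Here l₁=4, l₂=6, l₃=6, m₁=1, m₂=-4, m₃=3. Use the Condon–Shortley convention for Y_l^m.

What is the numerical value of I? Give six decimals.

0.077598

Rules hold: Σm=0, L=16 even, 2≤6≤10.
N = 9·13·13 = 1521
Δ = 4!·4!·8!/17! = 1/15315300
Racah Σ t=0..4: t=0:+1/829440 t=1:−1/25920 t=2:+1/9216 t=3:−1/25920 t=4:+1/829440 = 7/207360
⇒ 3j(4 6 6; 0 0 0)² = 28/2431, sgn +1
Racah Σ t=0..2: t=0:+1/207360 t=1:−1/120960 t=2:+1/967680 = -1/414720
⇒ 3j(4 6 6; 1 -4 3)² = 21/4862, sgn +1
4πI² = N·(3j₀)²·(3jₘ)² = 2646/34969
I = +1·√(0.075667/4π) = 0.07759762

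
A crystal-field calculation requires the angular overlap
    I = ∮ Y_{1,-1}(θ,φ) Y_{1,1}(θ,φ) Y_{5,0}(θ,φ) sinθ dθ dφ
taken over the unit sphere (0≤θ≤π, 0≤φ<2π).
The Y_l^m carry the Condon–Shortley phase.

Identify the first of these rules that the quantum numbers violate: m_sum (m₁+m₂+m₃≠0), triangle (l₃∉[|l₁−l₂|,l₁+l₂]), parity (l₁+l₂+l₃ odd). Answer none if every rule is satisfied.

triangle

m₁+m₂+m₃ = -1 + 1 + 0 = 0  ✓
triangle: |1−1|=0 ≤ l₃=5 ≤ 1+1=2  ✗
parity: l₁+l₂+l₃ = 7 is odd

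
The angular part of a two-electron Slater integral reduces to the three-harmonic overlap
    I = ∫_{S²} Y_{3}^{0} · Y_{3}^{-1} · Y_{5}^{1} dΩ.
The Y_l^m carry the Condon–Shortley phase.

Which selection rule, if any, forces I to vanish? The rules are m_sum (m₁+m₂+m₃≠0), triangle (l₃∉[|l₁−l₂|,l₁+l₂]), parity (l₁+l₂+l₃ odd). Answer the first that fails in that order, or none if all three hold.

parity

Σmᵢ = 0  ✓
l₃∈[|l₁−l₂|,l₁+l₂]=[0,6], have l₃=5  ✓
Σlᵢ = 11 ⇒ odd  ✗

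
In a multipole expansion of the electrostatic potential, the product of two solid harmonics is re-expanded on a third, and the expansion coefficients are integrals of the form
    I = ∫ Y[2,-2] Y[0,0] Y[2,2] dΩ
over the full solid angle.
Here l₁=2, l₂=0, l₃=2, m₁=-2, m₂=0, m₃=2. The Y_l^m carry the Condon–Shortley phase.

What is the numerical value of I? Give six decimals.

Checks pass: Σm=0; 4 even; l₃=2∈[2,2].
(2·2+1)(2·0+1)(2·2+1) = 25
Δ: 0! 4! 0! / 5! → 1/5
sum: t=0:+1/4 = 1/4
3j²(2 0 2; 0 0 0) = Δ·Π!·Σ² = 1/5  (sign +1)
sum: t=0:+1/24 = 1/24
3j²(2 0 2; -2 0 2) = Δ·Π!·Σ² = 1/5  (sign +1)
combine: 4πI² = 25·1/5·1/5 = 1/1
take √, sign +1: I = 0.28209479

0.282095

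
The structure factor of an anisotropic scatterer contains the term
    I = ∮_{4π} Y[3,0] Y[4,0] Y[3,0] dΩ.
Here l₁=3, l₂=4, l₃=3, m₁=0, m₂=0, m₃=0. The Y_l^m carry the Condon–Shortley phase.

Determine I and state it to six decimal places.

0.153870

Checks pass: Σm=0; 10 even; l₃=3∈[1,7].
(2·3+1)(2·4+1)(2·3+1) = 441
Δ: 4! 2! 4! / 11! → 1/34650
sum: t=1:−1/72 t=2:+1/16 t=3:−1/72 = 5/144
3j²(3 4 3; 0 0 0) = Δ·Π!·Σ² = 2/77  (sign -1)
(m-triple is (0,0,0) — same symbol as above.)
combine: 4πI² = 441·2/77·2/77 = 36/121
take √, sign +1: I = 0.15386989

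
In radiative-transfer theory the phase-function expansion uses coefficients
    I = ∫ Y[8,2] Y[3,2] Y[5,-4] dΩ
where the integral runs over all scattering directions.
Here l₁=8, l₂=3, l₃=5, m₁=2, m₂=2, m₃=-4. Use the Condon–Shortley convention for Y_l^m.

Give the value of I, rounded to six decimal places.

0.032520

m-sum 0 ✓  L=16 even ✓  5≤5≤11 ✓
Π(2lᵢ+1) = 17×7×11 = 1309
triangle coeff Δ(8,3,5) = 1/136136
Σ_t [3,3]: t=3:−1/518400 = -1/518400
(3j)²=56/2431 [(8 3 5; 0 0 0)], sign=+1
Σ_t [5,5]: t=5:−1/43545600 = -1/43545600
(3j)²=15/34034 [(8 3 5; 2 2 -4)], sign=+1
⇒ 4πI² = 420/31603
I = (+1)√(420/31603/(4π)) = 0.03252038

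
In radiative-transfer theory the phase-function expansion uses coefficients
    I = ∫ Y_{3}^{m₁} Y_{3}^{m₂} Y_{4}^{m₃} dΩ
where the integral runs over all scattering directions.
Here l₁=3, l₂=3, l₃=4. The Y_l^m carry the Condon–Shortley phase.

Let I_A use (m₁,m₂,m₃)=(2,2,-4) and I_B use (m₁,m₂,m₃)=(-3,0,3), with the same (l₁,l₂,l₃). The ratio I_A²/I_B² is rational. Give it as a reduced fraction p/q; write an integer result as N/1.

Same 3,3,4: normalisation and zero-m 3j drop out of the ratio.
A: Δ: 2! 4! 4! / 11! → 1/34650; sum: t=1:−1/576 = -1/576; 3j²(3 3 4; 2 2 -4) = Δ·Π!·Σ² = 5/99  (sign -1)
B: Δ: 2! 4! 4! / 11! → 1/34650; sum: t=2:+1/288 = 1/288; 3j²(3 3 4; -3 0 3) = Δ·Π!·Σ² = 1/22  (sign -1)
I_A²/I_B² = (5/99)/(1/22) = 10/9

10/9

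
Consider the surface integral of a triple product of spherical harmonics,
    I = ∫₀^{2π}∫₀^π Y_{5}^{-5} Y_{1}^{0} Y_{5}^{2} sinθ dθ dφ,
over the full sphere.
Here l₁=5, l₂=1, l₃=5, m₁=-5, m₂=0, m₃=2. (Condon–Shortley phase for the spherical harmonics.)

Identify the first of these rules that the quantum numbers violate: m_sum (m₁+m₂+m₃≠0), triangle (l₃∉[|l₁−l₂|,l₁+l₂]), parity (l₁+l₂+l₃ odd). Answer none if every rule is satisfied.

Σmᵢ = -3  ✗
l₃∈[|l₁−l₂|,l₁+l₂]=[4,6], have l₃=5
Σlᵢ = 11 ⇒ odd

m_sum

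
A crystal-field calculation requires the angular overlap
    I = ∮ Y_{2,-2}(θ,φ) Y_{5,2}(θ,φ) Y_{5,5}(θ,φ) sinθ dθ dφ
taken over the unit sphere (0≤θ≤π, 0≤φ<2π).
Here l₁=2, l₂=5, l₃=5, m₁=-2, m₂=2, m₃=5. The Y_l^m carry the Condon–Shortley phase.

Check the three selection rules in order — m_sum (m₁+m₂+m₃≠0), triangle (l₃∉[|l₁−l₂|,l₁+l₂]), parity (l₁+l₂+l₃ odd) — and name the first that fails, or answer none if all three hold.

azimuthal sum: -2 + 2 + 5 = 5  ✗
3 ≤ 5 ≤ 7 (triangle on l)
L = 2 + 5 + 5 = 12 (even)

m_sum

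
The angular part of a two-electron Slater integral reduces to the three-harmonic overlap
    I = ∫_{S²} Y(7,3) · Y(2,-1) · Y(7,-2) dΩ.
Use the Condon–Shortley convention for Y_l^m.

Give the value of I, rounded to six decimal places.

m-sum 0 ✓  L=16 even ✓  5≤7≤9 ✓
Π(2lᵢ+1) = 15×5×15 = 1125
triangle coeff Δ(7,2,7) = 1/185640
Σ_t [0,2]: t=0:+1/2419200 t=1:−1/518400 t=2:+1/2419200 = -1/907200
(3j)²=56/3315 [(7 2 7; 0 0 0)], sign=+1
Σ_t [0,1]: t=0:+1/1935360 t=1:−1/4354560 = 1/3483648
(3j)²=125/12376 [(7 2 7; 3 -1 -2)], sign=-1
⇒ 4πI² = 9375/48841
I = (-1)√(9375/48841/(4π)) = -0.12359145

-0.123591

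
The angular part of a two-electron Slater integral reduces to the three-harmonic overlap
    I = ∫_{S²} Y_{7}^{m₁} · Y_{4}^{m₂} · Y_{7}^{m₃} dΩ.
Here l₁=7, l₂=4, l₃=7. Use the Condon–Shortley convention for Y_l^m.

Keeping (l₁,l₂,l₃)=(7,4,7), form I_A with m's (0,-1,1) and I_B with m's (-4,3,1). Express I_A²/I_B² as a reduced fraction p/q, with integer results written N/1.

l's match ⇒ only the (l;m) 3-j factors differ between A and B.
A: triangle coeff Δ(7,4,7) = 1/58198140; Σ_t [0,3]: t=0:+1/4354560 t=1:−1/414720 t=2:+1/345600 t=3:−1/2488320 = 1/3225600; (3j)²=81/92378 [(7 4 7; 0 -1 1)], sign=+1
B: triangle coeff Δ(7,4,7) = 1/58198140; Σ_t [3,4]: t=3:−1/11612160 t=4:+1/4354560 = 1/6967296; (3j)²=625/50388 [(7 4 7; -4 3 1)], sign=+1
I_A²/I_B² = (81/92378)/(625/50388) = 486/6875

486/6875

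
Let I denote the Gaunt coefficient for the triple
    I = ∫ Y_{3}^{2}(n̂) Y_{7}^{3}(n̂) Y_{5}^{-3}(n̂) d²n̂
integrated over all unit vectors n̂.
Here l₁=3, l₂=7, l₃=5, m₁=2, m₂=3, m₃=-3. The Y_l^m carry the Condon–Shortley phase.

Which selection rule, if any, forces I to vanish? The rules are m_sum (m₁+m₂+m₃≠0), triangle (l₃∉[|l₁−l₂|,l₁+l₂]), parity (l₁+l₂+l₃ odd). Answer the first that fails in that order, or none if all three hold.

azimuthal sum: 2 + 3 − 3 = 2  ✗
4 ≤ 5 ≤ 10 (triangle on l)
L = 3 + 7 + 5 = 15 (odd)

m_sum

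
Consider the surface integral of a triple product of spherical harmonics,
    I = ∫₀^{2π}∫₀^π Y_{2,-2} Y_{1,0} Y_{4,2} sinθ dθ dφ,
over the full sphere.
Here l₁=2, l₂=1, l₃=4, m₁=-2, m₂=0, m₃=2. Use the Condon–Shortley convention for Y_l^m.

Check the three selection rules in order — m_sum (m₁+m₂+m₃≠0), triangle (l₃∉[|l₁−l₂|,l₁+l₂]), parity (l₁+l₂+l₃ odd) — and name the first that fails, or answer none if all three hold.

azimuthal sum: -2 + 0 + 2 = 0  ✓
1 ≤ 4 ≤ 3 (triangle on l)  ✗
L = 2 + 1 + 4 = 7 (odd)

triangle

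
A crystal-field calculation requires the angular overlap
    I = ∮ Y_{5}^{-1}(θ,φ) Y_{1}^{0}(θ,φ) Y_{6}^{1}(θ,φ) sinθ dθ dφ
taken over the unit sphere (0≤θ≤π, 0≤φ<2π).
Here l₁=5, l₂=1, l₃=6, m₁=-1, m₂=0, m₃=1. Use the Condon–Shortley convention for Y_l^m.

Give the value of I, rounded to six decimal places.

Rules hold: Σm=0, L=12 even, 4≤6≤6.
N = 11·3·13 = 429
Δ = 0!·10!·2!/13! = 1/858
Racah Σ t=0..0: t=0:+1/14400 = 1/14400
⇒ 3j(5 1 6; 0 0 0)² = 6/143, sgn +1
Racah Σ t=0..0: t=0:+1/17280 = 1/17280
⇒ 3j(5 1 6; -1 0 1)² = 35/858, sgn -1
4πI² = N·(3j₀)²·(3jₘ)² = 105/143
I = -1·√(0.734266/4π) = -0.24172507

-0.241725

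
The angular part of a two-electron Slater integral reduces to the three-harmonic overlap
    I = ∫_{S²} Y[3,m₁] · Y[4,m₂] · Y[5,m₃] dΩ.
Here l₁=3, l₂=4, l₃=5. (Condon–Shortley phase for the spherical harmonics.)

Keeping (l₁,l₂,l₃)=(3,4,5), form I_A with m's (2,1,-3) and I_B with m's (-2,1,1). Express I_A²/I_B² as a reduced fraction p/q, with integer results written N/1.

Shared (l₁,l₂,l₃)=(3,4,5): N and (l;000)² cancel in I_A²/I_B².
A: Δ = 2!·4!·6!/13! = 1/180180; Racah Σ t=0..1: t=0:+1/1440 t=1:−1/1152 = -1/5760; ⇒ 3j(3 4 5; 2 1 -3)² = 1/858, sgn -1
B: Δ = 2!·4!·6!/13! = 1/180180; Racah Σ t=1..2: t=1:−1/1152 t=2:+1/432 = 5/3456; ⇒ 3j(3 4 5; -2 1 1)² = 625/36036, sgn +1
I_A²/I_B² = (1/858)/(625/36036) = 42/625

42/625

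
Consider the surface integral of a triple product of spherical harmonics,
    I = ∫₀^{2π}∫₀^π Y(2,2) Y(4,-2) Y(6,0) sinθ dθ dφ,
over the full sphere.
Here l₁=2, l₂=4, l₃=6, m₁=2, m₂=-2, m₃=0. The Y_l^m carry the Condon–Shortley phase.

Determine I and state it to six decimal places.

0.061597

Checks pass: Σm=0; 12 even; l₃=6∈[2,6].
(2·2+1)(2·4+1)(2·6+1) = 585
Δ: 0! 4! 8! / 13! → 1/6435
sum: t=0:+1/2304 = 1/2304
3j²(2 4 6; 0 0 0) = Δ·Π!·Σ² = 5/143  (sign +1)
sum: t=0:+1/34560 = 1/34560
3j²(2 4 6; 2 -2 0) = Δ·Π!·Σ² = 1/429  (sign +1)
combine: 4πI² = 585·5/143·1/429 = 75/1573
take √, sign +1: I = 0.06159725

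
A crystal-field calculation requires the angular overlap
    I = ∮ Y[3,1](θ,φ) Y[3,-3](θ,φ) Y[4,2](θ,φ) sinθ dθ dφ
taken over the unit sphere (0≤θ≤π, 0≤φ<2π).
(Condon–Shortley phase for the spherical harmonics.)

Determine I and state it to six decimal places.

m-sum 0 ✓  L=10 even ✓  0≤4≤6 ✓
Π(2lᵢ+1) = 7×7×9 = 441
triangle coeff Δ(3,3,4) = 1/34650
Σ_t [0,2]: t=0:+1/72 t=1:−1/16 t=2:+1/72 = -5/144
(3j)²=2/77 [(3 3 4; 0 0 0)], sign=-1
Σ_t [0,0]: t=0:+1/192 = 1/192
(3j)²=3/77 [(3 3 4; 1 -3 2)], sign=+1
⇒ 4πI² = 54/121
I = (-1)√(54/121/(4π)) = -0.18845135

-0.188451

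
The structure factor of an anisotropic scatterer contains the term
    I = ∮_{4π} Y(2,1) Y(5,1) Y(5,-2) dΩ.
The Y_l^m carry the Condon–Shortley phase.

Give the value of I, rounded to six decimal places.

0.104819

Rules hold: Σm=0, L=12 even, 3≤5≤7.
N = 5·11·11 = 605
Δ = 2!·2!·8!/13! = 1/38610
Racah Σ t=0..2: t=0:+1/2880 t=1:−1/576 t=2:+1/2880 = -1/960
⇒ 3j(2 5 5; 0 0 0)² = 10/429, sgn +1
Racah Σ t=0..1: t=0:+1/2880 t=1:−1/1440 = -1/2880
⇒ 3j(2 5 5; 1 1 -2)² = 7/715, sgn +1
4πI² = N·(3j₀)²·(3jₘ)² = 70/507
I = +1·√(0.138067/4π) = 0.10481902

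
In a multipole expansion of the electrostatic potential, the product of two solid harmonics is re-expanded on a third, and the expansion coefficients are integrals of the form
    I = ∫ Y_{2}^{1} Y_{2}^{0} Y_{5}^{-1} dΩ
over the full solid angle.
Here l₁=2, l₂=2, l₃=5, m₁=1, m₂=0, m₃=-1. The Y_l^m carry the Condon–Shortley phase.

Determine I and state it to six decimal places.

0.000000

l₃=5 ∉ [0,4] — triangle fails ⇒ I = 0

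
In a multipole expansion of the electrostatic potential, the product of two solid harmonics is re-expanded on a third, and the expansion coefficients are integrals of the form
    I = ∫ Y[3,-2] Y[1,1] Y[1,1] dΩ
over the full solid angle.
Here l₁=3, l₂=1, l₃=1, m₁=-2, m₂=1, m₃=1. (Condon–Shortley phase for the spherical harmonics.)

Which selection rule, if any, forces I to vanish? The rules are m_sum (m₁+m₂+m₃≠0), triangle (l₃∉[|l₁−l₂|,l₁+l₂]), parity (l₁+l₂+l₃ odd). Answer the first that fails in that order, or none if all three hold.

m₁+m₂+m₃ = -2 + 1 + 1 = 0  ✓
triangle: |3−1|=2 ≤ l₃=1 ≤ 3+1=4  ✗
parity: l₁+l₂+l₃ = 5 is odd

triangle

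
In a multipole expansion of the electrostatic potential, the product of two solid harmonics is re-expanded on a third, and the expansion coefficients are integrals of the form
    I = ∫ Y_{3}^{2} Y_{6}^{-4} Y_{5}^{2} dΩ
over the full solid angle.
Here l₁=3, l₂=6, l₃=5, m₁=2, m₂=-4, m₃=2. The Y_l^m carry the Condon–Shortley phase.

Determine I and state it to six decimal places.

Rules hold: Σm=0, L=14 even, 3≤5≤9.
N = 7·13·11 = 1001
Δ = 4!·2!·8!/15! = 1/675675
Racah Σ t=1..3: t=1:−1/8640 t=2:+1/2304 t=3:−1/8640 = 7/34560
⇒ 3j(3 6 5; 0 0 0)² = 7/429, sgn -1
Racah Σ t=0..1: t=0:+1/34560 t=1:−1/60480 = 1/80640
⇒ 3j(3 6 5; 2 -4 2)² = 6/1001, sgn -1
4πI² = N·(3j₀)²·(3jₘ)² = 14/143
I = +1·√(0.0979021/4π) = 0.08826552

0.088266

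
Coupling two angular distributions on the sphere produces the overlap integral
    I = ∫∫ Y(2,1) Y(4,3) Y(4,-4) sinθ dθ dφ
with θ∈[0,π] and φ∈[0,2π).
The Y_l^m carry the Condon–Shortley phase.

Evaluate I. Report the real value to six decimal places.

0.198645

Checks pass: Σm=0; 10 even; l₃=4∈[2,6].
(2·2+1)(2·4+1)(2·4+1) = 405
Δ: 2! 2! 6! / 11! → 1/13860
sum: t=0:+1/192 t=1:−1/36 t=2:+1/192 = -5/288
3j²(2 4 4; 0 0 0) = Δ·Π!·Σ² = 20/693  (sign -1)
sum: t=1:−1/1440 = -1/1440
3j²(2 4 4; 1 3 -4) = Δ·Π!·Σ² = 7/165  (sign -1)
combine: 4πI² = 405·20/693·7/165 = 60/121
take √, sign +1: I = 0.19864517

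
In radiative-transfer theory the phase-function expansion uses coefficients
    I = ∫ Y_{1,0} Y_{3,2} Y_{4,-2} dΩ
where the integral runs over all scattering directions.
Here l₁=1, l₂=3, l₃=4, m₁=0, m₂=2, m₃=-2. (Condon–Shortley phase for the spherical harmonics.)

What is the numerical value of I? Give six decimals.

Rules hold: Σm=0, L=8 even, 2≤4≤4.
N = 3·7·9 = 189
Δ = 0!·2!·6!/9! = 1/252
Racah Σ t=0..0: t=0:+1/36 = 1/36
⇒ 3j(1 3 4; 0 0 0)² = 4/63, sgn +1
Racah Σ t=0..0: t=0:+1/120 = 1/120
⇒ 3j(1 3 4; 0 2 -2)² = 1/21, sgn +1
4πI² = N·(3j₀)²·(3jₘ)² = 4/7
I = +1·√(0.571429/4π) = 0.21324362

0.213244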